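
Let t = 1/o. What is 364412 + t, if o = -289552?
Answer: 105516223423/289552 ≈ 3.6441e+5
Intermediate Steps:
t = -1/289552 (t = 1/(-289552) = -1/289552 ≈ -3.4536e-6)
364412 + t = 364412 - 1/289552 = 105516223423/289552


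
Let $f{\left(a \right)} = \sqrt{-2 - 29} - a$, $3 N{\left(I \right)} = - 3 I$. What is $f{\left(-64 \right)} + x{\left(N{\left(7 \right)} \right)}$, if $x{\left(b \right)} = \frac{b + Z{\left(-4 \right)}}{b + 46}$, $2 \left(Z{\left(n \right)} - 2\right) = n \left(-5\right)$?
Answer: $\frac{2501}{39} + i \sqrt{31} \approx 64.128 + 5.5678 i$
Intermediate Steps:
$Z{\left(n \right)} = 2 - \frac{5 n}{2}$ ($Z{\left(n \right)} = 2 + \frac{n \left(-5\right)}{2} = 2 + \frac{\left(-5\right) n}{2} = 2 - \frac{5 n}{2}$)
$N{\left(I \right)} = - I$ ($N{\left(I \right)} = \frac{\left(-3\right) I}{3} = - I$)
$f{\left(a \right)} = - a + i \sqrt{31}$ ($f{\left(a \right)} = \sqrt{-31} - a = i \sqrt{31} - a = - a + i \sqrt{31}$)
$x{\left(b \right)} = \frac{12 + b}{46 + b}$ ($x{\left(b \right)} = \frac{b + \left(2 - -10\right)}{b + 46} = \frac{b + \left(2 + 10\right)}{46 + b} = \frac{b + 12}{46 + b} = \frac{12 + b}{46 + b}$)
$f{\left(-64 \right)} + x{\left(N{\left(7 \right)} \right)} = \left(\left(-1\right) \left(-64\right) + i \sqrt{31}\right) + \frac{12 - 7}{46 - 7} = \left(64 + i \sqrt{31}\right) + \frac{12 - 7}{46 - 7} = \left(64 + i \sqrt{31}\right) + \frac{1}{39} \cdot 5 = \left(64 + i \sqrt{31}\right) + \frac{5}{39} = \frac{2501}{39} + i \sqrt{31}$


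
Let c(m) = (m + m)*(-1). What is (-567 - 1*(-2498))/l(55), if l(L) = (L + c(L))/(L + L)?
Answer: -3862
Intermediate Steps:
c(m) = -2*m (c(m) = (2*m)*(-1) = -2*m)
l(L) = -½ (l(L) = (L - 2*L)/(L + L) = (-L)/((2*L)) = (-L)*(1/(2*L)) = -½)
(-567 - 1*(-2498))/l(55) = (-567 - 1*(-2498))/(-½) = (-567 + 2498)*(-2) = 1931*(-2) = -3862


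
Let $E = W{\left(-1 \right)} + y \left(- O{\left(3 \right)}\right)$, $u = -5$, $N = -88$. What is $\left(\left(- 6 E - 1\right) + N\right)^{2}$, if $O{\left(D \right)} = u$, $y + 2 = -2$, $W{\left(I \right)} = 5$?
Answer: $1$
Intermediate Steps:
$y = -4$ ($y = -2 - 2 = -4$)
$O{\left(D \right)} = -5$
$E = -15$ ($E = 5 - 4 \left(\left(-1\right) \left(-5\right)\right) = 5 - 20 = -15$)
$\left(\left(- 6 E - 1\right) + N\right)^{2} = \left(\left(\left(-6\right) \left(-15\right) - 1\right) - 88\right)^{2} = \left(\left(90 - 1\right) - 88\right)^{2} = \left(89 - 88\right)^{2} = 1^{2} = 1$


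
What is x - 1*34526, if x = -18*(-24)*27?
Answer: -22862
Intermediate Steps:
x = 11664 (x = 432*27 = 11664)
x - 1*34526 = 11664 - 1*34526 = 11664 - 34526 = -22862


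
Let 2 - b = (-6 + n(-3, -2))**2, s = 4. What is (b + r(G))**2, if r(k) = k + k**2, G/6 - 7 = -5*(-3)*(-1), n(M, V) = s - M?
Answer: 5094049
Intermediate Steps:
n(M, V) = 4 - M
G = -48 (G = 42 + 6*(-5*(-3)*(-1)) = 42 + 6*(15*(-1)) = 42 + 6*(-15) = 42 - 90 = -48)
b = 1 (b = 2 - (-6 + (4 - 1*(-3)))**2 = 2 - (-6 + (4 + 3))**2 = 2 - (-6 + 7)**2 = 2 - 1*1**2 = 2 - 1*1 = 2 - 1 = 1)
(b + r(G))**2 = (1 - 48*(1 - 48))**2 = (1 - 48*(-47))**2 = (1 + 2256)**2 = 2257**2 = 5094049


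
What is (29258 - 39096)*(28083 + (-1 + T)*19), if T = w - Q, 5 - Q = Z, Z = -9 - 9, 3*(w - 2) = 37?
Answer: -823420924/3 ≈ -2.7447e+8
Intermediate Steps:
w = 43/3 (w = 2 + (⅓)*37 = 2 + 37/3 = 43/3 ≈ 14.333)
Z = -18
Q = 23 (Q = 5 - 1*(-18) = 5 + 18 = 23)
T = -26/3 (T = 43/3 - 1*23 = 43/3 - 23 = -26/3 ≈ -8.6667)
(29258 - 39096)*(28083 + (-1 + T)*19) = (29258 - 39096)*(28083 + (-1 - 26/3)*19) = -9838*(28083 - 29/3*19) = -9838*(28083 - 551/3) = -9838*83698/3 = -823420924/3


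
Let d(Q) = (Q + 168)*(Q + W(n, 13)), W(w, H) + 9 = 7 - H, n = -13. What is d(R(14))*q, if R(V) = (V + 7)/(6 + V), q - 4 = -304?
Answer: 2829897/4 ≈ 7.0747e+5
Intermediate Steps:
q = -300 (q = 4 - 304 = -300)
R(V) = (7 + V)/(6 + V)
W(w, H) = -2 - H (W(w, H) = -9 + (7 - H) = -2 - H)
d(Q) = (-15 + Q)*(168 + Q) (d(Q) = (Q + 168)*(Q + (-2 - 1*13)) = (168 + Q)*(Q + (-2 - 13)) = (168 + Q)*(Q - 15) = (168 + Q)*(-15 + Q) = (-15 + Q)*(168 + Q))
d(R(14))*q = (-2520 + ((7 + 14)/(6 + 14))**2 + 153*((7 + 14)/(6 + 14)))*(-300) = (-2520 + (21/20)**2 + 153*(21/20))*(-300) = (-2520 + 441/400 + 3213/20)*(-300) = -943299/400*(-300) = 2829897/4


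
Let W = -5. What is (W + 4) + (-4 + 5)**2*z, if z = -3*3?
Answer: -10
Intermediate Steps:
z = -9
(W + 4) + (-4 + 5)**2*z = (-5 + 4) + (-4 + 5)**2*(-9) = -1 + 1**2*(-9) = -1 + 1*(-9) = -1 - 9 = -10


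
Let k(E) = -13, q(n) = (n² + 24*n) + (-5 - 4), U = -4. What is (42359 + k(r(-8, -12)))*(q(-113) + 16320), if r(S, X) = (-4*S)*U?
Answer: 1116579328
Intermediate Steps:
r(S, X) = 16*S (r(S, X) = -4*S*(-4) = 16*S)
q(n) = -9 + n² + 24*n (q(n) = (n² + 24*n) - 9 = -9 + n² + 24*n)
(42359 + k(r(-8, -12)))*(q(-113) + 16320) = (42359 - 13)*((-9 + (-113)² + 24*(-113)) + 16320) = 42346*((-9 + 12769 - 2712) + 16320) = 42346*(10048 + 16320) = 42346*26368 = 1116579328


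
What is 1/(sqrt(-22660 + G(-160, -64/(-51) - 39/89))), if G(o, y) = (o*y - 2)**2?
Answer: -4539*I*sqrt(407073026)/6513168416 ≈ -0.014061*I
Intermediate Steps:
G(o, y) = (-2 + o*y)**2
1/(sqrt(-22660 + G(-160, -64/(-51) - 39/89))) = 1/(sqrt(-22660 + (-2 - 160*(-64/(-51) - 39/89))**2)) = 1/(sqrt(-22660 + (-2 - 160*(-64*(-1/51) - 39*1/89))**2)) = 1/(sqrt(-22660 + (-2 - 160*(64/51 - 39/89))**2)) = 1/(sqrt(-22660 + (-2 - 160*3707/4539)**2)) = 1/(sqrt(-22660 + (-2 - 593120/4539)**2)) = 1/(sqrt(-22660 + (-602198/4539)**2)) = 1/(sqrt(-22660 + 362642431204/20602521)) = 1/(sqrt(-104210694656/20602521)) = 1/(16*I*sqrt(407073026)/4539) = -4539*I*sqrt(407073026)/6513168416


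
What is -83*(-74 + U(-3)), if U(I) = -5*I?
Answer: 4897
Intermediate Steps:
-83*(-74 + U(-3)) = -83*(-74 - 5*(-3)) = -83*(-74 + 15) = -83*(-59) = 4897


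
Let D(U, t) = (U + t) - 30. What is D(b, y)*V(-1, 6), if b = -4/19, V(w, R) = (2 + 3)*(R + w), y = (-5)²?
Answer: -2475/19 ≈ -130.26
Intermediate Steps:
y = 25
V(w, R) = 5*R + 5*w (V(w, R) = 5*(R + w) = 5*R + 5*w)
b = -4/19 (b = -4*1/19 = -4/19 ≈ -0.21053)
D(U, t) = -30 + U + t
D(b, y)*V(-1, 6) = (-30 - 4/19 + 25)*(5*6 + 5*(-1)) = -99*(30 - 5)/19 = -99/19*25 = -2475/19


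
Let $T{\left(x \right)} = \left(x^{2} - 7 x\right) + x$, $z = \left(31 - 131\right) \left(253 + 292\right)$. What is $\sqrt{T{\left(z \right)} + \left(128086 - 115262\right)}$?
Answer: $24 \sqrt{5157274} \approx 54503.0$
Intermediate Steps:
$z = -54500$ ($z = \left(-100\right) 545 = -54500$)
$T{\left(x \right)} = x^{2} - 6 x$
$\sqrt{T{\left(z \right)} + \left(128086 - 115262\right)} = \sqrt{- 54500 \left(-6 - 54500\right) + \left(128086 - 115262\right)} = \sqrt{\left(-54500\right) \left(-54506\right) + \left(128086 - 115262\right)} = \sqrt{2970577000 + 12824} = \sqrt{2970589824} = 24 \sqrt{5157274}$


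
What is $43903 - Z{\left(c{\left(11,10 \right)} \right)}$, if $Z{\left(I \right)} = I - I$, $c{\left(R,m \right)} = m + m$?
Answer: $43903$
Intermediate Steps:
$c{\left(R,m \right)} = 2 m$
$Z{\left(I \right)} = 0$
$43903 - Z{\left(c{\left(11,10 \right)} \right)} = 43903 - 0 = 43903 + 0 = 43903$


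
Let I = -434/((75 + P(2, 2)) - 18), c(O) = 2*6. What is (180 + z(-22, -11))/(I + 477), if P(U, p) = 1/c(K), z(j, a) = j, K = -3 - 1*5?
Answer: 108230/321537 ≈ 0.33660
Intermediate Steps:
K = -8 (K = -3 - 5 = -8)
c(O) = 12
P(U, p) = 1/12
I = -5208/685 (I = -434/((75 + 1/12) - 18) = -434/(901/12 - 18) = -434/685/12 = -434*12/685 = -5208/685 ≈ -7.6029)
(180 + z(-22, -11))/(I + 477) = (180 - 22)/(-5208/685 + 477) = 158/(321537/685) = 158*(685/321537) = 108230/321537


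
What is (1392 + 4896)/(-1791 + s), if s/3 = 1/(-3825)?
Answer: -4008600/1141763 ≈ -3.5109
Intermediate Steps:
s = -1/1275 (s = 3/(-3825) = 3*(-1/3825) = -1/1275 ≈ -0.00078431)
(1392 + 4896)/(-1791 + s) = (1392 + 4896)/(-1791 - 1/1275) = 6288/(-2283526/1275) = 6288*(-1275/2283526) = -4008600/1141763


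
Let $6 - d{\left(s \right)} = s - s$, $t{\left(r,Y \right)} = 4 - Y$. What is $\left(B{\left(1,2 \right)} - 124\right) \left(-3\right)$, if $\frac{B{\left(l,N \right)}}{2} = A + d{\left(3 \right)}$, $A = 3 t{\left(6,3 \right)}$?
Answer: $318$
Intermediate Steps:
$d{\left(s \right)} = 6$ ($d{\left(s \right)} = 6 - \left(s - s\right) = 6 - 0 = 6 + 0 = 6$)
$A = 3$ ($A = 3 \left(4 - 3\right) = 3 \cdot 1 = 3$)
$B{\left(l,N \right)} = 18$ ($B{\left(l,N \right)} = 2 \left(3 + 6\right) = 2 \cdot 9 = 18$)
$\left(B{\left(1,2 \right)} - 124\right) \left(-3\right) = \left(18 - 124\right) \left(-3\right) = \left(-106\right) \left(-3\right) = 318$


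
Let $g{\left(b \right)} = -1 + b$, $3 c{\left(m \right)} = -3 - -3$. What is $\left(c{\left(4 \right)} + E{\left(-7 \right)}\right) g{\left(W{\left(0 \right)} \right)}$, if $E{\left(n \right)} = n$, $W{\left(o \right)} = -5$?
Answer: $42$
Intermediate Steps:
$c{\left(m \right)} = 0$ ($c{\left(m \right)} = \frac{-3 - -3}{3} = \frac{-3 + 3}{3} = \frac{1}{3} \cdot 0 = 0$)
$\left(c{\left(4 \right)} + E{\left(-7 \right)}\right) g{\left(W{\left(0 \right)} \right)} = \left(0 - 7\right) \left(-1 - 5\right) = \left(-7\right) \left(-6\right) = 42$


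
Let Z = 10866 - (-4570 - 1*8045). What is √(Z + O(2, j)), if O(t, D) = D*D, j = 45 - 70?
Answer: √24106 ≈ 155.26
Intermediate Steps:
j = -25
O(t, D) = D²
Z = 23481 (Z = 10866 - (-4570 - 8045) = 10866 - 1*(-12615) = 10866 + 12615 = 23481)
√(Z + O(2, j)) = √(23481 + (-25)²) = √(23481 + 625) = √24106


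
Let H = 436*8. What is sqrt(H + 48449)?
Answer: sqrt(51937) ≈ 227.90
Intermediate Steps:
H = 3488
sqrt(H + 48449) = sqrt(3488 + 48449) = sqrt(51937)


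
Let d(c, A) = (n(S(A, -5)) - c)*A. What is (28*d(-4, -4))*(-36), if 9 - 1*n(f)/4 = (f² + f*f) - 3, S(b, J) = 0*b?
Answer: 209664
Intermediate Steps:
S(b, J) = 0
n(f) = 48 - 8*f² (n(f) = 36 - 4*((f² + f*f) - 3) = 36 - 4*((f² + f²) - 3) = 36 - 4*(2*f² - 3) = 36 - 4*(-3 + 2*f²) = 36 + (12 - 8*f²) = 48 - 8*f²)
d(c, A) = A*(48 - c) (d(c, A) = ((48 - 8*0²) - c)*A = ((48 - 8*0) - c)*A = ((48 + 0) - c)*A = (48 - c)*A = A*(48 - c))
(28*d(-4, -4))*(-36) = (28*(-4*(48 - 1*(-4))))*(-36) = (28*(-4*(48 + 4)))*(-36) = (28*(-4*52))*(-36) = (28*(-208))*(-36) = -5824*(-36) = 209664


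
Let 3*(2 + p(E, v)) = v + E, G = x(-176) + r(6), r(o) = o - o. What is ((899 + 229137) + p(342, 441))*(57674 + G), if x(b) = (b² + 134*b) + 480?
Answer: 15094916070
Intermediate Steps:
x(b) = 480 + b² + 134*b
r(o) = 0
G = 7872 (G = (480 + (-176)² + 134*(-176)) + 0 = (480 + 30976 - 23584) + 0 = 7872 + 0 = 7872)
p(E, v) = -2 + E/3 + v/3 (p(E, v) = -2 + (v + E)/3 = -2 + (E + v)/3 = -2 + (E/3 + v/3) = -2 + E/3 + v/3)
((899 + 229137) + p(342, 441))*(57674 + G) = ((899 + 229137) + (-2 + (⅓)*342 + (⅓)*441))*(57674 + 7872) = (230036 + (-2 + 114 + 147))*65546 = (230036 + 259)*65546 = 230295*65546 = 15094916070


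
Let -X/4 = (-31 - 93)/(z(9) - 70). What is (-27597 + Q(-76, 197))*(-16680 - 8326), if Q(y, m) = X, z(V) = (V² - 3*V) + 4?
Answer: 2073372490/3 ≈ 6.9112e+8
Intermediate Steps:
z(V) = 4 + V² - 3*V
X = -124/3 (X = -4*(-31 - 93)/((4 + 9² - 3*9) - 70) = -(-496)/((4 + 81 - 27) - 70) = -(-496)/(58 - 70) = -(-496)/(-12) = -(-496)*(-1)/12 = -4*31/3 = -124/3 ≈ -41.333)
Q(y, m) = -124/3
(-27597 + Q(-76, 197))*(-16680 - 8326) = (-27597 - 124/3)*(-16680 - 8326) = -82915/3*(-25006) = 2073372490/3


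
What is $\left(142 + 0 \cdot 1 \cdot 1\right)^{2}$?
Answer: $20164$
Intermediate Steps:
$\left(142 + 0 \cdot 1 \cdot 1\right)^{2} = \left(142 + 0 \cdot 1\right)^{2} = \left(142 + 0\right)^{2} = 142^{2} = 20164$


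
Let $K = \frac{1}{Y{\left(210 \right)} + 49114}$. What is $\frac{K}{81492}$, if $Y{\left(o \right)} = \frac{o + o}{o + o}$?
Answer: $\frac{1}{4002479580} \approx 2.4985 \cdot 10^{-10}$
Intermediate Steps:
$Y{\left(o \right)} = 1$ ($Y{\left(o \right)} = \frac{2 o}{2 o} = 2 o \frac{1}{2 o} = 1$)
$K = \frac{1}{49115}$ ($K = \frac{1}{1 + 49114} = \frac{1}{49115} \approx 2.036 \cdot 10^{-5}$)
$\frac{K}{81492} = \frac{1}{49115 \cdot 81492} = \frac{1}{49115} \cdot \frac{1}{81492} = \frac{1}{4002479580}$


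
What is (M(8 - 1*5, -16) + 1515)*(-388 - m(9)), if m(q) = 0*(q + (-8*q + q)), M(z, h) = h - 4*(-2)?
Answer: -584716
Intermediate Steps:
M(z, h) = 8 + h (M(z, h) = h + 8 = 8 + h)
m(q) = 0 (m(q) = 0*(q - 7*q) = 0*(-6*q) = 0)
(M(8 - 1*5, -16) + 1515)*(-388 - m(9)) = ((8 - 16) + 1515)*(-388 - 1*0) = (-8 + 1515)*(-388 + 0) = 1507*(-388) = -584716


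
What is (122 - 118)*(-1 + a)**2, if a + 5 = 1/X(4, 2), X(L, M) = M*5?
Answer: 3481/25 ≈ 139.24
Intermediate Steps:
X(L, M) = 5*M
a = -49/10 (a = -5 + 1/(5*2) = -5 + 1/10 = -49/10 ≈ -4.9000)
(122 - 118)*(-1 + a)**2 = (122 - 118)*(-1 - 49/10)**2 = 4*(-59/10)**2 = 4*(3481/100) = 3481/25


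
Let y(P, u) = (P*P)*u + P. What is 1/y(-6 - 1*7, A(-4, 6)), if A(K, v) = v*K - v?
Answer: -1/5083 ≈ -0.00019673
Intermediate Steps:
A(K, v) = -v + K*v (A(K, v) = K*v - v = -v + K*v)
y(P, u) = P + u*P² (y(P, u) = P²*u + P = u*P² + P = P + u*P²)
1/y(-6 - 1*7, A(-4, 6)) = 1/((-6 - 1*7)*(1 + (-6 - 1*7)*(6*(-1 - 4)))) = 1/((-6 - 7)*(1 + (-6 - 7)*(6*(-5)))) = 1/(-13*(1 - 13*(-30))) = 1/(-13*(1 + 390)) = 1/(-13*391) = 1/(-5083) = -1/5083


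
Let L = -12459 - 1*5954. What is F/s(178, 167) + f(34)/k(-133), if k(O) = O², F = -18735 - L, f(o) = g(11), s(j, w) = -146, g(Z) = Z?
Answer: 2848732/1291297 ≈ 2.2061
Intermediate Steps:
L = -18413 (L = -12459 - 5954 = -18413)
f(o) = 11
F = -322 (F = -18735 - 1*(-18413) = -18735 + 18413 = -322)
F/s(178, 167) + f(34)/k(-133) = -322/(-146) + 11/((-133)²) = -322*(-1/146) + 11/17689 = 161/73 + 11*(1/17689) = 161/73 + 11/17689 = 2848732/1291297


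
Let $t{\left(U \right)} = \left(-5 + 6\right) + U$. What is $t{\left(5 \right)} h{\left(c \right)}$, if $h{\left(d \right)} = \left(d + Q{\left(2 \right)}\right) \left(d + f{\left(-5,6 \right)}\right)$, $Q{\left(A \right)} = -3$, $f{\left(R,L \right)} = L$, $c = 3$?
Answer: $0$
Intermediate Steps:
$h{\left(d \right)} = \left(-3 + d\right) \left(6 + d\right)$ ($h{\left(d \right)} = \left(d - 3\right) \left(d + 6\right) = \left(-3 + d\right) \left(6 + d\right)$)
$t{\left(U \right)} = 1 + U$
$t{\left(5 \right)} h{\left(c \right)} = \left(1 + 5\right) \left(-18 + 3^{2} + 3 \cdot 3\right) = 6 \left(-18 + 9 + 9\right) = 6 \cdot 0 = 0$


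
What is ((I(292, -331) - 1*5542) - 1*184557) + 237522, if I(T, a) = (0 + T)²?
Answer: 132687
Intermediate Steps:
I(T, a) = T²
((I(292, -331) - 1*5542) - 1*184557) + 237522 = ((292² - 1*5542) - 1*184557) + 237522 = ((85264 - 5542) - 184557) + 237522 = (79722 - 184557) + 237522 = -104835 + 237522 = 132687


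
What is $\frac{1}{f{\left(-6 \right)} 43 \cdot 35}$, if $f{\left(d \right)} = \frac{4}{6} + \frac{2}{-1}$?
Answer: $- \frac{3}{6020} \approx -0.00049834$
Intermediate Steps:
$f{\left(d \right)} = - \frac{4}{3}$ ($f{\left(d \right)} = 4 \cdot \frac{1}{6} + 2 \left(-1\right) = \frac{2}{3} - 2 = - \frac{4}{3}$)
$\frac{1}{f{\left(-6 \right)} 43 \cdot 35} = \frac{1}{\left(- \frac{4}{3}\right) 43 \cdot 35} = \frac{1}{\left(- \frac{172}{3}\right) 35} = \frac{1}{- \frac{6020}{3}} = - \frac{3}{6020}$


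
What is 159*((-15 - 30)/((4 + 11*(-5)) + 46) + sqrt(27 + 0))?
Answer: 1431 + 477*sqrt(3) ≈ 2257.2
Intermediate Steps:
159*((-15 - 30)/((4 + 11*(-5)) + 46) + sqrt(27 + 0)) = 159*(-45/((4 - 55) + 46) + sqrt(27)) = 159*(-45/(-51 + 46) + 3*sqrt(3)) = 159*(-45/(-5) + 3*sqrt(3)) = 159*(-45*(-1/5) + 3*sqrt(3)) = 159*(9 + 3*sqrt(3)) = 1431 + 477*sqrt(3)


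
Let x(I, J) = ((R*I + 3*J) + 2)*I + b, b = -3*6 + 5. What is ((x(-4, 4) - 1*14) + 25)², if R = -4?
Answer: 14884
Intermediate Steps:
b = -13 (b = -18 + 5 = -13)
x(I, J) = -13 + I*(2 - 4*I + 3*J) (x(I, J) = ((-4*I + 3*J) + 2)*I - 13 = (2 - 4*I + 3*J)*I - 13 = I*(2 - 4*I + 3*J) - 13 = -13 + I*(2 - 4*I + 3*J))
((x(-4, 4) - 1*14) + 25)² = (((-13 - 4*(-4)² + 2*(-4) + 3*(-4)*4) - 1*14) + 25)² = (((-13 - 4*16 - 8 - 48) - 14) + 25)² = (((-13 - 64 - 8 - 48) - 14) + 25)² = ((-133 - 14) + 25)² = (-147 + 25)² = (-122)² = 14884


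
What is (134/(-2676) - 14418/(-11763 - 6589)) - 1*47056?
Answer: -288860222239/6138744 ≈ -47055.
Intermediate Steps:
(134/(-2676) - 14418/(-11763 - 6589)) - 1*47056 = (134*(-1/2676) - 14418/(-18352)) - 47056 = (-67/1338 - 14418*(-1/18352)) - 47056 = (-67/1338 + 7209/9176) - 47056 = 4515425/6138744 - 47056 = -288860222239/6138744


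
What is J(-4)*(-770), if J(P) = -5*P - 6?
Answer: -10780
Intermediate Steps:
J(P) = -6 - 5*P
J(-4)*(-770) = (-6 - 5*(-4))*(-770) = (-6 + 20)*(-770) = 14*(-770) = -10780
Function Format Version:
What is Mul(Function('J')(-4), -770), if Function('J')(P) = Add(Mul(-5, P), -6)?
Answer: -10780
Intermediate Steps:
Function('J')(P) = Add(-6, Mul(-5, P))
Mul(Function('J')(-4), -770) = Mul(Add(-6, Mul(-5, -4)), -770) = Mul(Add(-6, 20), -770) = Mul(14, -770) = -10780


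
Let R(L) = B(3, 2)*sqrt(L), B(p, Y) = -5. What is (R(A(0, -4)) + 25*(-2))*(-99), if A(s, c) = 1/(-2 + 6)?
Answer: 10395/2 ≈ 5197.5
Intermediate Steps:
A(s, c) = 1/4
R(L) = -5*sqrt(L)
(R(A(0, -4)) + 25*(-2))*(-99) = (-5*sqrt(1/4) + 25*(-2))*(-99) = (-5*1/2 - 50)*(-99) = (-5/2 - 50)*(-99) = -105/2*(-99) = 10395/2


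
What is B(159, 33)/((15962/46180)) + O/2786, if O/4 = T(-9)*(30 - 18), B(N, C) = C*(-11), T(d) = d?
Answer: -11677390206/11117533 ≈ -1050.4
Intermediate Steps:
B(N, C) = -11*C
O = -432 (O = 4*(-9*(30 - 18)) = 4*(-9*12) = 4*(-108) = -432)
B(159, 33)/((15962/46180)) + O/2786 = (-11*33)/((15962/46180)) - 432/2786 = -363/(15962*(1/46180)) - 432*1/2786 = -363/7981/23090 - 216/1393 = -363*23090/7981 - 216/1393 = -8381670/7981 - 216/1393 = -11677390206/11117533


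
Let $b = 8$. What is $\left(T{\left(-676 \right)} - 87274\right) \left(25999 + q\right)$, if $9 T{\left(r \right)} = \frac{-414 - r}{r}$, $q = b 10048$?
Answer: $- \frac{9414457166579}{1014} \approx -9.2845 \cdot 10^{9}$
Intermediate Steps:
$q = 80384$ ($q = 8 \cdot 10048 = 80384$)
$T{\left(r \right)} = \frac{-414 - r}{9 r}$ ($T{\left(r \right)} = \frac{\left(-414 - r\right) \frac{1}{r}}{9} = \frac{\frac{1}{r} \left(-414 - r\right)}{9} = \frac{-414 - r}{9 r}$)
$\left(T{\left(-676 \right)} - 87274\right) \left(25999 + q\right) = \left(\frac{-414 - -676}{9 \left(-676\right)} - 87274\right) \left(25999 + 80384\right) = \left(\frac{1}{9} \left(- \frac{1}{676}\right) \left(-414 + 676\right) - 87274\right) 106383 = \left(\frac{1}{9} \left(- \frac{1}{676}\right) 262 - 87274\right) 106383 = \left(- \frac{131}{3042} - 87274\right) 106383 = \left(- \frac{265487639}{3042}\right) 106383 = - \frac{9414457166579}{1014}$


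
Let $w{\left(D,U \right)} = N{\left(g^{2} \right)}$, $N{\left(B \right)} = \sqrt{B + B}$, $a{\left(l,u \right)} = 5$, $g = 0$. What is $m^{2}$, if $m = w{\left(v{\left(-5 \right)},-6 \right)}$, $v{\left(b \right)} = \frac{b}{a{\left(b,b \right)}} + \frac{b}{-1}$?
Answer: $0$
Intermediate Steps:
$N{\left(B \right)} = \sqrt{2} \sqrt{B}$ ($N{\left(B \right)} = \sqrt{2 B} = \sqrt{2} \sqrt{B}$)
$v{\left(b \right)} = - \frac{4 b}{5}$ ($v{\left(b \right)} = \frac{b}{5} + \frac{b}{-1} = b \frac{1}{5} + b \left(-1\right) = \frac{b}{5} - b = - \frac{4 b}{5}$)
$w{\left(D,U \right)} = 0$ ($w{\left(D,U \right)} = \sqrt{2} \sqrt{0^{2}} = \sqrt{2} \sqrt{0} = \sqrt{2} \cdot 0 = 0$)
$m = 0$
$m^{2} = 0^{2} = 0$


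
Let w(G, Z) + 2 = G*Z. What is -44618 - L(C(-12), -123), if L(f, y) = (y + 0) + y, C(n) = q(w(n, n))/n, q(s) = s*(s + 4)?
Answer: -44372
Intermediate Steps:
w(G, Z) = -2 + G*Z
q(s) = s*(4 + s)
C(n) = (-2 + n²)*(2 + n²)/n (C(n) = ((-2 + n*n)*(4 + (-2 + n*n)))/n = ((-2 + n²)*(4 + (-2 + n²)))/n = ((-2 + n²)*(2 + n²))/n = (-2 + n²)*(2 + n²)/n)
L(f, y) = 2*y (L(f, y) = y + y = 2*y)
-44618 - L(C(-12), -123) = -44618 - 2*(-123) = -44618 - 1*(-246) = -44618 + 246 = -44372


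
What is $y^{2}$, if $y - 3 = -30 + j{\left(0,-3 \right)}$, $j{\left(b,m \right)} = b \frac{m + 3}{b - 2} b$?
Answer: $729$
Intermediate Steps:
$j{\left(b,m \right)} = \frac{b^{2} \left(3 + m\right)}{-2 + b}$ ($j{\left(b,m \right)} = b \frac{3 + m}{-2 + b} b = \frac{b \left(3 + m\right)}{-2 + b} b = \frac{b^{2} \left(3 + m\right)}{-2 + b}$)
$y = -27$ ($y = 3 - \left(30 - \frac{0^{2} \left(3 - 3\right)}{-2 + 0}\right) = 3 - \left(30 + 0 \frac{1}{-2} \cdot 0\right) = 3 - \left(30 + 0 \cdot 0\right) = 3 + \left(-30 + 0\right) = 3 - 30 = -27$)
$y^{2} = \left(-27\right)^{2} = 729$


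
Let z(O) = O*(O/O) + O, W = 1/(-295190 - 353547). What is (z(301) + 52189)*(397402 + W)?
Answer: 13610015046782943/648737 ≈ 2.0979e+10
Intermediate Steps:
W = -1/648737 (W = 1/(-648737) = -1/648737 ≈ -1.5415e-6)
z(O) = 2*O (z(O) = O*1 + O = O + O = 2*O)
(z(301) + 52189)*(397402 + W) = (2*301 + 52189)*(397402 - 1/648737) = (602 + 52189)*(257809381273/648737) = 52791*(257809381273/648737) = 13610015046782943/648737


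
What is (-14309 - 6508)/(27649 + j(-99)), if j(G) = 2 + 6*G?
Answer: -6939/9019 ≈ -0.76938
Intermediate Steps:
(-14309 - 6508)/(27649 + j(-99)) = (-14309 - 6508)/(27649 + (2 + 6*(-99))) = -20817/(27649 + (2 - 594)) = -20817/(27649 - 592) = -20817/27057 = -20817*1/27057 = -6939/9019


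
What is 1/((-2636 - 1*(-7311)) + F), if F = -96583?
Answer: -1/91908 ≈ -1.0880e-5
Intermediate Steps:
1/((-2636 - 1*(-7311)) + F) = 1/((-2636 - 1*(-7311)) - 96583) = 1/((-2636 + 7311) - 96583) = 1/(4675 - 96583) = 1/(-91908) = -1/91908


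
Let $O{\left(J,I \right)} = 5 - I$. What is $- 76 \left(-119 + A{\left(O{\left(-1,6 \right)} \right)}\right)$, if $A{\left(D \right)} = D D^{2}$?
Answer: $9120$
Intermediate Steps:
$A{\left(D \right)} = D^{3}$
$- 76 \left(-119 + A{\left(O{\left(-1,6 \right)} \right)}\right) = - 76 \left(-119 + \left(5 - 6\right)^{3}\right) = - 76 \left(-119 + \left(-1\right)^{3}\right) = - 76 \left(-119 - 1\right) = \left(-76\right) \left(-120\right) = 9120$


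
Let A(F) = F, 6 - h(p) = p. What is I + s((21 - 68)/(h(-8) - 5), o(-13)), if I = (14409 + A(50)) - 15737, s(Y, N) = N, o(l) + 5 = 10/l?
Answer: -16689/13 ≈ -1283.8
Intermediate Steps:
h(p) = 6 - p
o(l) = -5 + 10/l
I = -1278 (I = (14409 + 50) - 15737 = 14459 - 15737 = -1278)
I + s((21 - 68)/(h(-8) - 5), o(-13)) = -1278 + (-5 + 10/(-13)) = -1278 + (-5 + 10*(-1/13)) = -1278 + (-5 - 10/13) = -1278 - 75/13 = -16689/13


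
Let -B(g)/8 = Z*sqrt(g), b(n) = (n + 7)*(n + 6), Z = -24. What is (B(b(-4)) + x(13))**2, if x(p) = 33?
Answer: 222273 + 12672*sqrt(6) ≈ 2.5331e+5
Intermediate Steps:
b(n) = (6 + n)*(7 + n) (b(n) = (7 + n)*(6 + n) = (6 + n)*(7 + n))
B(g) = 192*sqrt(g) (B(g) = -(-192)*sqrt(g) = 192*sqrt(g))
(B(b(-4)) + x(13))**2 = (192*sqrt(42 + (-4)**2 + 13*(-4)) + 33)**2 = (192*sqrt(42 + 16 - 52) + 33)**2 = (192*sqrt(6) + 33)**2 = (33 + 192*sqrt(6))**2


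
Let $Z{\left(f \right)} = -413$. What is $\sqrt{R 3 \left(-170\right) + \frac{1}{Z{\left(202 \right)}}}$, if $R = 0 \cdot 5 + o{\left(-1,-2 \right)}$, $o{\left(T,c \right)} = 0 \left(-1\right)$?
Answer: $\frac{i \sqrt{413}}{413} \approx 0.049207 i$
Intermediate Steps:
$o{\left(T,c \right)} = 0$
$R = 0$ ($R = 0 \cdot 5 + 0 = 0 + 0 = 0$)
$\sqrt{R 3 \left(-170\right) + \frac{1}{Z{\left(202 \right)}}} = \sqrt{0 \cdot 3 \left(-170\right) + \frac{1}{-413}} = \sqrt{0 \left(-510\right) - \frac{1}{413}} = \sqrt{0 - \frac{1}{413}} = \sqrt{- \frac{1}{413}} = \frac{i \sqrt{413}}{413}$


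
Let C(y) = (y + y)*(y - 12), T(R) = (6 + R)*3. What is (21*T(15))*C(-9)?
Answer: 500094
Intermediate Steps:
T(R) = 18 + 3*R
C(y) = 2*y*(-12 + y) (C(y) = (2*y)*(-12 + y) = 2*y*(-12 + y))
(21*T(15))*C(-9) = (21*(18 + 3*15))*(2*(-9)*(-12 - 9)) = (21*(18 + 45))*(2*(-9)*(-21)) = (21*63)*378 = 1323*378 = 500094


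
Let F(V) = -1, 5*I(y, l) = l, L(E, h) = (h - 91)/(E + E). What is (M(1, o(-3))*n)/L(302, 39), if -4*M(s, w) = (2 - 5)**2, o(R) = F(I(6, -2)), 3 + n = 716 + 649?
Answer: 925479/26 ≈ 35595.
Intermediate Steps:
L(E, h) = (-91 + h)/(2*E) (L(E, h) = (-91 + h)/((2*E)) = (-91 + h)*(1/(2*E)) = (-91 + h)/(2*E))
I(y, l) = l/5
n = 1362 (n = -3 + (716 + 649) = -3 + 1365 = 1362)
o(R) = -1
M(s, w) = -9/4 (M(s, w) = -(2 - 5)**2/4 = -1/4*(-3)**2 = -1/4*9 = -9/4)
(M(1, o(-3))*n)/L(302, 39) = (-9/4*1362)/(((1/2)*(-91 + 39)/302)) = -6129/(2*((1/2)*(1/302)*(-52))) = -6129/(2*(-13/151)) = -6129/2*(-151/13) = 925479/26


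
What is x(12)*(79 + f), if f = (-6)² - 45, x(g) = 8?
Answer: 560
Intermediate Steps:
f = -9 (f = 36 - 45 = -9)
x(12)*(79 + f) = 8*(79 - 9) = 8*70 = 560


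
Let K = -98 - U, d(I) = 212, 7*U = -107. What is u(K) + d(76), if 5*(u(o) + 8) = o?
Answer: 6561/35 ≈ 187.46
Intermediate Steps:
U = -107/7 (U = (⅐)*(-107) = -107/7 ≈ -15.286)
K = -579/7 (K = -98 - 1*(-107/7) = -98 + 107/7 = -579/7 ≈ -82.714)
u(o) = -8 + o/5
u(K) + d(76) = (-8 + (⅕)*(-579/7)) + 212 = (-8 - 579/35) + 212 = -859/35 + 212 = 6561/35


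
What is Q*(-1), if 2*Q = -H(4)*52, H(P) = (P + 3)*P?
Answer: 728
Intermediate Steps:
H(P) = P*(3 + P) (H(P) = (3 + P)*P = P*(3 + P))
Q = -728 (Q = (-4*(3 + 4)*52)/2 = (-4*7*52)/2 = (-28*52)/2 = (-1*1456)/2 = (½)*(-1456) = -728)
Q*(-1) = -728*(-1) = 728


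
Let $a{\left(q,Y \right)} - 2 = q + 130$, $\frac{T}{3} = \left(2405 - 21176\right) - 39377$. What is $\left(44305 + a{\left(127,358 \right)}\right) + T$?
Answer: $-129880$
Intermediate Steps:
$T = -174444$ ($T = 3 \left(\left(2405 - 21176\right) - 39377\right) = 3 \left(-18771 - 39377\right) = 3 \left(-58148\right) = -174444$)
$a{\left(q,Y \right)} = 132 + q$ ($a{\left(q,Y \right)} = 2 + \left(q + 130\right) = 2 + \left(130 + q\right) = 132 + q$)
$\left(44305 + a{\left(127,358 \right)}\right) + T = \left(44305 + \left(132 + 127\right)\right) - 174444 = \left(44305 + 259\right) - 174444 = 44564 - 174444 = -129880$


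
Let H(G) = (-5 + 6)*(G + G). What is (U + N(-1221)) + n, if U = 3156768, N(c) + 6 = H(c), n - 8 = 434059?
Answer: 3588387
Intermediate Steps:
n = 434067 (n = 8 + 434059 = 434067)
H(G) = 2*G (H(G) = 1*(2*G) = 2*G)
N(c) = -6 + 2*c
(U + N(-1221)) + n = (3156768 + (-6 + 2*(-1221))) + 434067 = (3156768 + (-6 - 2442)) + 434067 = (3156768 - 2448) + 434067 = 3154320 + 434067 = 3588387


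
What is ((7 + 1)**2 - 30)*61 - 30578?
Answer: -28504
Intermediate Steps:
((7 + 1)**2 - 30)*61 - 30578 = (8**2 - 30)*61 - 30578 = (64 - 30)*61 - 30578 = 34*61 - 30578 = 2074 - 30578 = -28504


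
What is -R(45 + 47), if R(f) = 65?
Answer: -65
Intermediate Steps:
-R(45 + 47) = -1*65 = -65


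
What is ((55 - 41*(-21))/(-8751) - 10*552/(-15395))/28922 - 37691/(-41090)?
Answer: 14686134966449579/16010387383179210 ≈ 0.91729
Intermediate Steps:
((55 - 41*(-21))/(-8751) - 10*552/(-15395))/28922 - 37691/(-41090) = ((55 + 861)*(-1/8751) - 5520*(-1/15395))*(1/28922) - 37691*(-1/41090) = (916*(-1/8751) + 1104/3079)*(1/28922) + 37691/41090 = (-916/8751 + 1104/3079)*(1/28922) + 37691/41090 = (6840740/26944329)*(1/28922) + 37691/41090 = 3420370/389641941669 + 37691/41090 = 14686134966449579/16010387383179210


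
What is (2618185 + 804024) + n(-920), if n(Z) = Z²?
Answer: 4268609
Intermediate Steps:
(2618185 + 804024) + n(-920) = (2618185 + 804024) + (-920)² = 3422209 + 846400 = 4268609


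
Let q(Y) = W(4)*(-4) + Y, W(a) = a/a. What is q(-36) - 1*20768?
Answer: -20808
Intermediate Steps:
W(a) = 1
q(Y) = -4 + Y (q(Y) = 1*(-4) + Y = -4 + Y)
q(-36) - 1*20768 = (-4 - 36) - 1*20768 = -40 - 20768 = -20808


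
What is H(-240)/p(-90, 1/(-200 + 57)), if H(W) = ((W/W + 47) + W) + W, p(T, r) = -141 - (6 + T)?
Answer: 144/19 ≈ 7.5789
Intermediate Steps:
p(T, r) = -147 - T (p(T, r) = -141 + (-6 - T) = -147 - T)
H(W) = 48 + 2*W (H(W) = ((1 + 47) + W) + W = (48 + W) + W = 48 + 2*W)
H(-240)/p(-90, 1/(-200 + 57)) = (48 + 2*(-240))/(-147 - 1*(-90)) = (48 - 480)/(-147 + 90) = -432/(-57) = -432*(-1/57) = 144/19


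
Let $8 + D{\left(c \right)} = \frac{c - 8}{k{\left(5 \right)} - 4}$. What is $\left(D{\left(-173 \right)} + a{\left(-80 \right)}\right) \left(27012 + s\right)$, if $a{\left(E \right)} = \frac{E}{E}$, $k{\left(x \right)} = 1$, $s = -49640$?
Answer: $- \frac{3620480}{3} \approx -1.2068 \cdot 10^{6}$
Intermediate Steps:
$D{\left(c \right)} = - \frac{16}{3} - \frac{c}{3}$ ($D{\left(c \right)} = -8 + \frac{c - 8}{1 - 4} = -8 + \frac{-8 + c}{-3} = -8 + \left(-8 + c\right) \left(- \frac{1}{3}\right) = -8 - \left(- \frac{8}{3} + \frac{c}{3}\right) = - \frac{16}{3} - \frac{c}{3}$)
$a{\left(E \right)} = 1$
$\left(D{\left(-173 \right)} + a{\left(-80 \right)}\right) \left(27012 + s\right) = \left(\left(- \frac{16}{3} - - \frac{173}{3}\right) + 1\right) \left(27012 - 49640\right) = \left(\left(- \frac{16}{3} + \frac{173}{3}\right) + 1\right) \left(-22628\right) = \left(\frac{157}{3} + 1\right) \left(-22628\right) = \frac{160}{3} \left(-22628\right) = - \frac{3620480}{3}$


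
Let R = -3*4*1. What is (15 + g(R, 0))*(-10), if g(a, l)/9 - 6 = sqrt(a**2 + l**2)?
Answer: -1770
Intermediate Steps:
R = -12 (R = -12*1 = -12)
g(a, l) = 54 + 9*sqrt(a**2 + l**2)
(15 + g(R, 0))*(-10) = (15 + (54 + 9*sqrt((-12)**2 + 0**2)))*(-10) = (15 + (54 + 9*sqrt(144 + 0)))*(-10) = (15 + (54 + 9*sqrt(144)))*(-10) = (15 + (54 + 9*12))*(-10) = (15 + (54 + 108))*(-10) = (15 + 162)*(-10) = 177*(-10) = -1770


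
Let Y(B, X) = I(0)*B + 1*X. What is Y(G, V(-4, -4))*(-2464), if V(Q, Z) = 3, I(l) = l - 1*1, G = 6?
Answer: 7392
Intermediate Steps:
I(l) = -1 + l (I(l) = l - 1 = -1 + l)
Y(B, X) = X - B (Y(B, X) = (-1 + 0)*B + 1*X = -B + X = X - B)
Y(G, V(-4, -4))*(-2464) = (3 - 1*6)*(-2464) = (3 - 6)*(-2464) = -3*(-2464) = 7392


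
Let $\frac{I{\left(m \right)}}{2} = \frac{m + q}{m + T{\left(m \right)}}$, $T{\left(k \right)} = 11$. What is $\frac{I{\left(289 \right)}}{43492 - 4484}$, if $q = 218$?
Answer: $\frac{169}{1950400} \approx 8.6649 \cdot 10^{-5}$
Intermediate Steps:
$I{\left(m \right)} = \frac{2 \left(218 + m\right)}{11 + m}$ ($I{\left(m \right)} = 2 \frac{m + 218}{m + 11} = 2 \frac{218 + m}{11 + m} = \frac{2 \left(218 + m\right)}{11 + m}$)
$\frac{I{\left(289 \right)}}{43492 - 4484} = \frac{2 \frac{1}{11 + 289} \left(218 + 289\right)}{43492 - 4484} = \frac{2 \cdot \frac{1}{300} \cdot 507}{39008} = 2 \cdot \frac{1}{300} \cdot 507 \cdot \frac{1}{39008} = \frac{169}{50} \cdot \frac{1}{39008} = \frac{169}{1950400}$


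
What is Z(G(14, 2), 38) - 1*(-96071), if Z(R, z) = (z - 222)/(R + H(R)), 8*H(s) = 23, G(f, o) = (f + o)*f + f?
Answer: 185127345/1927 ≈ 96070.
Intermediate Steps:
G(f, o) = f + f*(f + o) (G(f, o) = f*(f + o) + f = f + f*(f + o))
H(s) = 23/8 (H(s) = (⅛)*23 = 23/8)
Z(R, z) = (-222 + z)/(23/8 + R) (Z(R, z) = (z - 222)/(R + 23/8) = (-222 + z)/(23/8 + R))
Z(G(14, 2), 38) - 1*(-96071) = 8*(-222 + 38)/(23 + 8*(14*(1 + 14 + 2))) - 1*(-96071) = 8*(-184)/(23 + 8*(14*17)) + 96071 = 8*(-184)/(23 + 8*238) + 96071 = 8*(-184)/(23 + 1904) + 96071 = 8*(-184)/1927 + 96071 = 8*(1/1927)*(-184) + 96071 = -1472/1927 + 96071 = 185127345/1927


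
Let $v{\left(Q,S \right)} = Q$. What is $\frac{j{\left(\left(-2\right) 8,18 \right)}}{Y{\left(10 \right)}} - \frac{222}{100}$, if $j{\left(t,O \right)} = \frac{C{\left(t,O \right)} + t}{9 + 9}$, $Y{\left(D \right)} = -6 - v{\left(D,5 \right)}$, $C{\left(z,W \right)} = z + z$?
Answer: $- \frac{154}{75} \approx -2.0533$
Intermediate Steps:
$C{\left(z,W \right)} = 2 z$
$Y{\left(D \right)} = -6 - D$
$j{\left(t,O \right)} = \frac{t}{6}$ ($j{\left(t,O \right)} = \frac{2 t + t}{9 + 9} = \frac{3 t}{18} = 3 t \frac{1}{18} = \frac{t}{6}$)
$\frac{j{\left(\left(-2\right) 8,18 \right)}}{Y{\left(10 \right)}} - \frac{222}{100} = \frac{\frac{1}{6} \left(\left(-2\right) 8\right)}{-6 - 10} - \frac{222}{100} = \frac{\frac{1}{6} \left(-16\right)}{-6 - 10} - \frac{111}{50} = - \frac{8}{3 \left(-16\right)} - \frac{111}{50} = \left(- \frac{8}{3}\right) \left(- \frac{1}{16}\right) - \frac{111}{50} = \frac{1}{6} - \frac{111}{50} = - \frac{154}{75}$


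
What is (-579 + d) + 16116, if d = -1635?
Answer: 13902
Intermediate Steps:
(-579 + d) + 16116 = (-579 - 1635) + 16116 = -2214 + 16116 = 13902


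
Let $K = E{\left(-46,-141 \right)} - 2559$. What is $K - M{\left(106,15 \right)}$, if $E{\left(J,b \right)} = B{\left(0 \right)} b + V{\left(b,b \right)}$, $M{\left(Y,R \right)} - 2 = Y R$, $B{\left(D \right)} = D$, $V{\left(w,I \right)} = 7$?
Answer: $-4144$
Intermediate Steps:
$M{\left(Y,R \right)} = 2 + R Y$ ($M{\left(Y,R \right)} = 2 + Y R = 2 + R Y$)
$E{\left(J,b \right)} = 7$ ($E{\left(J,b \right)} = 0 b + 7 = 0 + 7 = 7$)
$K = -2552$ ($K = 7 - 2559 = -2552$)
$K - M{\left(106,15 \right)} = -2552 - \left(2 + 15 \cdot 106\right) = -2552 - \left(2 + 1590\right) = -2552 - 1592 = -4144$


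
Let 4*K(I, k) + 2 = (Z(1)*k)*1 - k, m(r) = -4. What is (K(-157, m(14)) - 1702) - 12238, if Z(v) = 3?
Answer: -27885/2 ≈ -13943.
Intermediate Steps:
K(I, k) = -½ + k/2 (K(I, k) = -½ + ((3*k)*1 - k)/4 = -½ + (3*k - k)/4 = -½ + (2*k)/4 = -½ + k/2)
(K(-157, m(14)) - 1702) - 12238 = ((-½ + (½)*(-4)) - 1702) - 12238 = ((-½ - 2) - 1702) - 12238 = (-5/2 - 1702) - 12238 = -3409/2 - 12238 = -27885/2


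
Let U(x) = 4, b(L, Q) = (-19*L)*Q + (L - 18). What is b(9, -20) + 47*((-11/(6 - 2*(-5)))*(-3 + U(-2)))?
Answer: 54059/16 ≈ 3378.7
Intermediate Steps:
b(L, Q) = -18 + L - 19*L*Q (b(L, Q) = -19*L*Q + (-18 + L) = -18 + L - 19*L*Q)
b(9, -20) + 47*((-11/(6 - 2*(-5)))*(-3 + U(-2))) = (-18 + 9 - 19*9*(-20)) + 47*((-11/(6 - 2*(-5)))*(-3 + 4)) = (-18 + 9 + 3420) + 47*(-11/(6 + 10)*1) = 3411 + 47*(-11/16*1) = 3411 + 47*(-11/16) = 3411 - 517/16 = 54059/16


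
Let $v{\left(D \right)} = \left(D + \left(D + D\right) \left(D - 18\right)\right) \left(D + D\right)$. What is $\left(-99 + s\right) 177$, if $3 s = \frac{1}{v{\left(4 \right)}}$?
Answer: $- \frac{15139931}{864} \approx -17523.0$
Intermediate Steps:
$v{\left(D \right)} = 2 D \left(D + 2 D \left(-18 + D\right)\right)$ ($v{\left(D \right)} = \left(D + 2 D \left(-18 + D\right)\right) 2 D = 2 D \left(D + 2 D \left(-18 + D\right)\right)$)
$s = - \frac{1}{2592}$ ($s = \frac{1}{3 \cdot 4^{2} \left(-70 + 4 \cdot 4\right)} = \frac{1}{3 \cdot 16 \left(-70 + 16\right)} = \frac{1}{3 \cdot 16 \left(-54\right)} = \frac{1}{3 \left(-864\right)} = \frac{1}{3} \left(- \frac{1}{864}\right) = - \frac{1}{2592} \approx -0.0003858$)
$\left(-99 + s\right) 177 = \left(-99 - \frac{1}{2592}\right) 177 = \left(- \frac{256609}{2592}\right) 177 = - \frac{15139931}{864}$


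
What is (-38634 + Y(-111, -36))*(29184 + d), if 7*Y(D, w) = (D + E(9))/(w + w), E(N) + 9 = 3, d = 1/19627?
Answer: -177033637454597/157016 ≈ -1.1275e+9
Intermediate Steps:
d = 1/19627 ≈ 5.0950e-5
E(N) = -6 (E(N) = -9 + 3 = -6)
Y(D, w) = (-6 + D)/(14*w) (Y(D, w) = ((D - 6)/(w + w))/7 = ((-6 + D)/((2*w)))/7 = ((-6 + D)*(1/(2*w)))/7 = ((-6 + D)/(2*w))/7 = (-6 + D)/(14*w))
(-38634 + Y(-111, -36))*(29184 + d) = (-38634 + (1/14)*(-6 - 111)/(-36))*(29184 + 1/19627) = (-38634 + (1/14)*(-1/36)*(-117))*(572794369/19627) = (-38634 + 13/56)*(572794369/19627) = -2163491/56*572794369/19627 = -177033637454597/157016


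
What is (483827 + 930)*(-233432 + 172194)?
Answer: -29685549166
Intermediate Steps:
(483827 + 930)*(-233432 + 172194) = 484757*(-61238) = -29685549166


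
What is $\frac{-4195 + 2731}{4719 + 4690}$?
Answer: $- \frac{1464}{9409} \approx -0.1556$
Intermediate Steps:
$\frac{-4195 + 2731}{4719 + 4690} = - \frac{1464}{9409}$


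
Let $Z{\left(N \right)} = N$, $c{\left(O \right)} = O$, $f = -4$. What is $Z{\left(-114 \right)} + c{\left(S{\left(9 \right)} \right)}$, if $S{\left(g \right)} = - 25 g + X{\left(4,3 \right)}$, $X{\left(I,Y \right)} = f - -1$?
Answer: $-342$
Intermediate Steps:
$X{\left(I,Y \right)} = -3$ ($X{\left(I,Y \right)} = -4 - -1 = -4 + 1 = -3$)
$S{\left(g \right)} = -3 - 25 g$ ($S{\left(g \right)} = - 25 g - 3 = -3 - 25 g$)
$Z{\left(-114 \right)} + c{\left(S{\left(9 \right)} \right)} = -114 - 228 = -342$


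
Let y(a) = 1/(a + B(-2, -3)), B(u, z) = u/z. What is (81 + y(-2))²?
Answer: 103041/16 ≈ 6440.1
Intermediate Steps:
y(a) = 1/(⅔ + a) (y(a) = 1/(a - 2/(-3)) = 1/(a - 2*(-⅓)) = 1/(a + ⅔) = 1/(⅔ + a))
(81 + y(-2))² = (81 + 3/(2 + 3*(-2)))² = (81 + 3/(2 - 6))² = (81 + 3/(-4))² = (81 + 3*(-¼))² = (81 - ¾)² = (321/4)² = 103041/16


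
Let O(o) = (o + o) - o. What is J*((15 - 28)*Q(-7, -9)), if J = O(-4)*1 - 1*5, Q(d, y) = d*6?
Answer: -4914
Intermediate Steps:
Q(d, y) = 6*d
O(o) = o (O(o) = 2*o - o = o)
J = -9 (J = -4*1 - 1*5 = -4 - 5 = -9)
J*((15 - 28)*Q(-7, -9)) = -9*(15 - 28)*6*(-7) = -(-117)*(-42) = -9*546 = -4914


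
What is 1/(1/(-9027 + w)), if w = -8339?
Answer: -17366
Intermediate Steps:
1/(1/(-9027 + w)) = 1/(1/(-9027 - 8339)) = 1/(1/(-17366)) = 1/(-1/17366) = -17366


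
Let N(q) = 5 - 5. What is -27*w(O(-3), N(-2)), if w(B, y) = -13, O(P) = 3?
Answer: 351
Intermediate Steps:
N(q) = 0
-27*w(O(-3), N(-2)) = -27*(-13) = 351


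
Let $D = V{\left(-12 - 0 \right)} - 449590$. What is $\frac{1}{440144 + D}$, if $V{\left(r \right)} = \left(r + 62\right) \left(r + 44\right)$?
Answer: $- \frac{1}{7846} \approx -0.00012745$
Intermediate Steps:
$V{\left(r \right)} = \left(44 + r\right) \left(62 + r\right)$ ($V{\left(r \right)} = \left(62 + r\right) \left(44 + r\right) = \left(44 + r\right) \left(62 + r\right)$)
$D = -447990$ ($D = \left(2728 + \left(-12 - 0\right)^{2} + 106 \left(-12 - 0\right)\right) - 449590 = \left(2728 + \left(-12 + 0\right)^{2} + 106 \left(-12 + 0\right)\right) - 449590 = \left(2728 + \left(-12\right)^{2} + 106 \left(-12\right)\right) - 449590 = \left(2728 + 144 - 1272\right) - 449590 = 1600 - 449590 = -447990$)
$\frac{1}{440144 + D} = \frac{1}{440144 - 447990} = \frac{1}{-7846} = - \frac{1}{7846}$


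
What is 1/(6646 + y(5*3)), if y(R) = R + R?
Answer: 1/6676 ≈ 0.00014979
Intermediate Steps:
y(R) = 2*R
1/(6646 + y(5*3)) = 1/(6646 + 2*(5*3)) = 1/(6646 + 2*15) = 1/(6646 + 30) = 1/6676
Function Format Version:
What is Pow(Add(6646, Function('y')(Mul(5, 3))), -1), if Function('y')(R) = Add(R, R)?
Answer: Rational(1, 6676) ≈ 0.00014979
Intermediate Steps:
Function('y')(R) = Mul(2, R)
Pow(Add(6646, Function('y')(Mul(5, 3))), -1) = Pow(Add(6646, Mul(2, Mul(5, 3))), -1) = Pow(Add(6646, Mul(2, 15)), -1) = Pow(Add(6646, 30), -1) = Pow(6676, -1) = Rational(1, 6676)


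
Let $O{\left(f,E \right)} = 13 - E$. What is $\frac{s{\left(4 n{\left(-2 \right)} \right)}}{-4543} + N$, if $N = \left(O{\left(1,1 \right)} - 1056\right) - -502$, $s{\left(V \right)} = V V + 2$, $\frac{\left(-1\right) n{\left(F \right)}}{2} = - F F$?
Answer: $- \frac{2463332}{4543} \approx -542.23$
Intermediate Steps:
$n{\left(F \right)} = 2 F^{2}$ ($n{\left(F \right)} = - 2 - F F = - 2 \left(- F^{2}\right) = 2 F^{2}$)
$s{\left(V \right)} = 2 + V^{2}$ ($s{\left(V \right)} = V^{2} + 2 = 2 + V^{2}$)
$N = -542$ ($N = \left(\left(13 - 1\right) - 1056\right) - -502 = \left(\left(13 - 1\right) - 1056\right) + 502 = \left(12 - 1056\right) + 502 = -1044 + 502 = -542$)
$\frac{s{\left(4 n{\left(-2 \right)} \right)}}{-4543} + N = \frac{2 + \left(4 \cdot 2 \left(-2\right)^{2}\right)^{2}}{-4543} - 542 = \left(2 + \left(4 \cdot 2 \cdot 4\right)^{2}\right) \left(- \frac{1}{4543}\right) - 542 = \left(2 + \left(4 \cdot 8\right)^{2}\right) \left(- \frac{1}{4543}\right) - 542 = \left(2 + 32^{2}\right) \left(- \frac{1}{4543}\right) - 542 = \left(2 + 1024\right) \left(- \frac{1}{4543}\right) - 542 = 1026 \left(- \frac{1}{4543}\right) - 542 = - \frac{1026}{4543} - 542 = - \frac{2463332}{4543}$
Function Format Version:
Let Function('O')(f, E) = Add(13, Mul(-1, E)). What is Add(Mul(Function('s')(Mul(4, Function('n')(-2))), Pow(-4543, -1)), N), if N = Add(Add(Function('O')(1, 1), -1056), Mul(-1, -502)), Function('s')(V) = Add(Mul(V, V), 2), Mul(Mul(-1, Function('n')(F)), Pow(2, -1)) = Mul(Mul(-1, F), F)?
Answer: Rational(-2463332, 4543) ≈ -542.23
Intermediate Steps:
Function('n')(F) = Mul(2, Pow(F, 2)) (Function('n')(F) = Mul(-2, Mul(Mul(-1, F), F)) = Mul(-2, Mul(-1, Pow(F, 2))) = Mul(2, Pow(F, 2)))
Function('s')(V) = Add(2, Pow(V, 2)) (Function('s')(V) = Add(Pow(V, 2), 2) = Add(2, Pow(V, 2)))
N = -542 (N = Add(Add(Add(13, Mul(-1, 1)), -1056), Mul(-1, -502)) = Add(Add(Add(13, -1), -1056), 502) = Add(Add(12, -1056), 502) = Add(-1044, 502) = -542)
Add(Mul(Function('s')(Mul(4, Function('n')(-2))), Pow(-4543, -1)), N) = Add(Mul(Add(2, Pow(Mul(4, Mul(2, Pow(-2, 2))), 2)), Pow(-4543, -1)), -542) = Add(Mul(Add(2, Pow(Mul(4, Mul(2, 4)), 2)), Rational(-1, 4543)), -542) = Add(Mul(Add(2, Pow(Mul(4, 8), 2)), Rational(-1, 4543)), -542) = Add(Mul(Add(2, Pow(32, 2)), Rational(-1, 4543)), -542) = Add(Mul(Add(2, 1024), Rational(-1, 4543)), -542) = Add(Mul(1026, Rational(-1, 4543)), -542) = Add(Rational(-1026, 4543), -542) = Rational(-2463332, 4543)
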